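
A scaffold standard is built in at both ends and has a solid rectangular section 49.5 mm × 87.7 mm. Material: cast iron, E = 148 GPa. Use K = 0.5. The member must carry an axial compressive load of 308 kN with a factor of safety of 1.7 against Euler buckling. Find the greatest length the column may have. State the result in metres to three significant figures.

L_max ≈ 3.15 m

Buckling occurs about the weak axis: I_min = h·b³/12 with b = 49.5 mm (the shorter side).
I_min = 87.7×49.5³/12 = 8.864×10^5 mm⁴
I = 8.864×10^-7 m⁴
Required critical load P_cr = n·P = 1.7 × 308 = 523.6 kN = 5.236×10^5 N
From P_cr = π²EI/(K·L)²:  L = (1/K)·√(π²EI/P_cr) = (1/0.5)·√(π²×1.48×10^11×8.864×10^-7/5.236×10^5)
L = 3.15 m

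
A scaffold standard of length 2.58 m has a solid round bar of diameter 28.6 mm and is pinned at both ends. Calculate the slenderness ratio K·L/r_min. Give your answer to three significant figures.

λ ≈ 361

For a solid circle r = d/4 = 28.6/4 = 7.150 mm
L_e = K·L = 1 × 2.58 m = 2.580 m = 2580.0 mm
λ = L_e / r_min = 2580.0 / 7.150 = 361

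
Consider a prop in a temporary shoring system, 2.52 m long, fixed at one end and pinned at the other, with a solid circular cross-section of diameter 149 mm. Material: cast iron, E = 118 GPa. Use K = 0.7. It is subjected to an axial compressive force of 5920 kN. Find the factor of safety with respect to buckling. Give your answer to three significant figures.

I = πd⁴/64 = π×149⁴/64 = 2.419×10^7 mm⁴
I = 2.419×10^7 mm⁴ = 2.419×10^-5 m⁴
Effective length L_e = K·L = 0.7 × 2.52 = 1.764 m
P_cr = π²EI / L_e² = π² × 118×10⁹ × 2.419×10^-5 / 1.764² = 9.055×10^6 N
Factor of safety n = P_cr / P = 9055.2 / 5920 = 1.53

n ≈ 1.53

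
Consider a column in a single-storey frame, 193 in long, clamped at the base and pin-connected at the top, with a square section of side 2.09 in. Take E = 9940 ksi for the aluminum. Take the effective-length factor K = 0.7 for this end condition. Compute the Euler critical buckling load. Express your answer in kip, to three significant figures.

I = a⁴/12 = 2.09⁴/12 = 1.590 in⁴
Effective length L_e = K·L = 0.7 × 193 = 135.1 in
P_cr = π²EI / L_e² = π² × 9940×10³ × 1.590 / 135.1² = 8.546×10^3 lb

P_cr ≈ 8.55 kip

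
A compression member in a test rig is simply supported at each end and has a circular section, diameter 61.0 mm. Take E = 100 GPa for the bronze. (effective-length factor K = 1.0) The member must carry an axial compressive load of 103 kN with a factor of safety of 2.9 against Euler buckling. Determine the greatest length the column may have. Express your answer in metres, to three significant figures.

I = πd⁴/64 = π×61.0⁴/64 = 6.797×10^5 mm⁴
I = 6.797×10^-7 m⁴
Required critical load P_cr = n·P = 2.9 × 103 = 298.7 kN = 2.987×10^5 N
From P_cr = π²EI/(K·L)²:  L = (1/K)·√(π²EI/P_cr) = (1/1)·√(π²×1.00×10^11×6.797×10^-7/2.987×10^5)
L = 1.50 m

L_max ≈ 1.50 m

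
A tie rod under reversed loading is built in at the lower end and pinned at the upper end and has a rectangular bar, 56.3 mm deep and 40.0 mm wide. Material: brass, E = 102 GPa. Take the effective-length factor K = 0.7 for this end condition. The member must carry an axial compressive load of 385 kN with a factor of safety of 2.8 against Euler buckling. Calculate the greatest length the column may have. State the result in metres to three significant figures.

Buckling occurs about the weak axis: I_min = h·b³/12 with b = 40.0 mm (the shorter side).
I_min = 56.3×40.0³/12 = 3.003×10^5 mm⁴
I = 3.003×10^-7 m⁴
Required critical load P_cr = n·P = 2.8 × 385 = 1078 kN = 1.078×10^6 N
From P_cr = π²EI/(K·L)²:  L = (1/K)·√(π²EI/P_cr) = (1/0.7)·√(π²×1.02×10^11×3.003×10^-7/1.078×10^6)
L = 0.756 m

L_max ≈ 0.756 m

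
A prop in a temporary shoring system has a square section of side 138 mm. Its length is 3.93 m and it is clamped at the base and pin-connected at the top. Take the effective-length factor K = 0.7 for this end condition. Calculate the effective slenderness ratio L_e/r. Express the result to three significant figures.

λ ≈ 69.1

For a square r = a/√12 = 138/√12 = 39.84 mm
L_e = K·L = 0.7 × 3.93 m = 2.751 m = 2751.0 mm
λ = L_e / r_min = 2751.0 / 39.84 = 69.1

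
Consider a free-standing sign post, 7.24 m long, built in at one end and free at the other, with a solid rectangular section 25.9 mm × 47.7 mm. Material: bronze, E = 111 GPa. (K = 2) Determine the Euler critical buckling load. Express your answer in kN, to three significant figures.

P_cr ≈ 0.361 kN

Buckling occurs about the weak axis: I_min = h·b³/12 with b = 25.9 mm (the shorter side).
I_min = 47.7×25.9³/12 = 6.906×10^4 mm⁴
I = 6.906×10^4 mm⁴ = 6.906×10^-8 m⁴
Effective length L_e = K·L = 2 × 7.24 = 14.48 m
P_cr = π²EI / L_e² = π² × 111×10⁹ × 6.906×10^-8 / 14.48² = 360.8 N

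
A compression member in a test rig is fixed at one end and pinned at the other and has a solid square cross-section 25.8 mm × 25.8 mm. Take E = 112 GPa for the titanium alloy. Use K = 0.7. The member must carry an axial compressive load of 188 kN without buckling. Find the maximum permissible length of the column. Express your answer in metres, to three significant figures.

L_max ≈ 0.666 m

I = a⁴/12 = 25.8⁴/12 = 3.692×10^4 mm⁴
I = 3.692×10^-8 m⁴
At the buckling limit P_cr = P = 1.880×10^5 N
From P_cr = π²EI/(K·L)²:  L = (1/K)·√(π²EI/P_cr) = (1/0.7)·√(π²×1.12×10^11×3.692×10^-8/1.880×10^5)
L = 0.666 m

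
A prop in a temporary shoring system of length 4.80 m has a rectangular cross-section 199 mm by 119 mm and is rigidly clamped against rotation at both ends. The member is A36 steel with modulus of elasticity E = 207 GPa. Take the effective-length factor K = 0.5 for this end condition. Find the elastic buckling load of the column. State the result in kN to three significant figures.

P_cr ≈ 9910 kN

Buckling occurs about the weak axis: I_min = h·b³/12 with b = 119 mm (the shorter side).
I_min = 199×119³/12 = 2.795×10^7 mm⁴
I = 2.795×10^7 mm⁴ = 2.795×10^-5 m⁴
Effective length L_e = K·L = 0.5 × 4.80 = 2.400 m
P_cr = π²EI / L_e² = π² × 207×10⁹ × 2.795×10^-5 / 2.400² = 9.912×10^6 N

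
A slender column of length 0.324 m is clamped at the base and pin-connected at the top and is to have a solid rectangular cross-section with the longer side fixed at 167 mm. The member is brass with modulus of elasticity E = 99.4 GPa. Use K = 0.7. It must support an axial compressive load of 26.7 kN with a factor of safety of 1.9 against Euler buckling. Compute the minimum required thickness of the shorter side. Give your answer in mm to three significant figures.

b ≈ 5.76 mm

Required P_cr = n·P = 1.9 × 26.7 = 50.73 kN
L_e = K·L = 0.7 × 0.324 = 0.2268 m
Required I = P_cr·L_e²/(π²E) = 5.073×10^4 × 0.2268² / (π² × 9.94×10^10) = 2.660×10^-9 m⁴
I_req = 2.660×10^3 mm⁴
Rectangle, weak axis: I_min = h·b³/12 with h = 167 mm fixed  ⇒  b = (12I/h)^(1/3) = 5.76 mm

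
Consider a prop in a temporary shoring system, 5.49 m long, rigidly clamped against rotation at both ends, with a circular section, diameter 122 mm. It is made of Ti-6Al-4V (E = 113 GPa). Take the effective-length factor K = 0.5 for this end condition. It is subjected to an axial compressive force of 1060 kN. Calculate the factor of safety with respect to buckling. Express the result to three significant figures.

n ≈ 1.52

I = πd⁴/64 = π×122⁴/64 = 1.087×10^7 mm⁴
I = 1.087×10^7 mm⁴ = 1.087×10^-5 m⁴
Effective length L_e = K·L = 0.5 × 5.49 = 2.745 m
P_cr = π²EI / L_e² = π² × 113×10⁹ × 1.087×10^-5 / 2.745² = 1.610×10^6 N
Factor of safety n = P_cr / P = 1609.5 / 1060 = 1.52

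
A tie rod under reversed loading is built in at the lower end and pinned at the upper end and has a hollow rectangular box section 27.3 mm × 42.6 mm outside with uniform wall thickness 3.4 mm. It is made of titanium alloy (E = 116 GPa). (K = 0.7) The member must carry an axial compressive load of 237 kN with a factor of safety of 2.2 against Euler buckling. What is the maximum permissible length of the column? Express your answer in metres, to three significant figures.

Inner dimensions: h_i = 42.6 − 2×3.4 = 35.80 mm, b_i = 27.3 − 2×3.4 = 20.50 mm
Weak-axis I_min = (h_o·b_o³ − h_i·b_i³)/12 with b_o = 27.3, b_i = 20.50 mm (shorter outer/inner sides).
I_min = (42.6×27.3³ − 35.80×20.50³)/12 = 4.653×10^4 mm⁴
I = 4.653×10^-8 m⁴
Required critical load P_cr = n·P = 2.2 × 237 = 521.4 kN = 5.214×10^5 N
From P_cr = π²EI/(K·L)²:  L = (1/K)·√(π²EI/P_cr) = (1/0.7)·√(π²×1.16×10^11×4.653×10^-8/5.214×10^5)
L = 0.457 m

L_max ≈ 0.457 m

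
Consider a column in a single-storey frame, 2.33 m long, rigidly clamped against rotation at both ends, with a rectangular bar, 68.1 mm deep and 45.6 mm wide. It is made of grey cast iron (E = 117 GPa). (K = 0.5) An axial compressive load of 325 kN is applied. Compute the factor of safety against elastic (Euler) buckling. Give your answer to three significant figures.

n ≈ 1.41

Buckling occurs about the weak axis: I_min = h·b³/12 with b = 45.6 mm (the shorter side).
I_min = 68.1×45.6³/12 = 5.381×10^5 mm⁴
I = 5.381×10^5 mm⁴ = 5.381×10^-7 m⁴
Effective length L_e = K·L = 0.5 × 2.33 = 1.165 m
P_cr = π²EI / L_e² = π² × 117×10⁹ × 5.381×10^-7 / 1.165² = 4.578×10^5 N
Factor of safety n = P_cr / P = 457.82 / 325 = 1.41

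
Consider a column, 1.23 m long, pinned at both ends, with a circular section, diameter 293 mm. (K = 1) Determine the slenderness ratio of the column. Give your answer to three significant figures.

λ ≈ 16.8

I = πd⁴/64 = π×293⁴/64 = 3.618×10^8 mm⁴
A = 6.743×10^4 mm²;  r_min = √(I/A) = √(3.618×10^8/6.743×10^4) = 73.25 mm
L_e = K·L = 1 × 1.23 m = 1.230 m = 1230.0 mm
λ = L_e / r_min = 1230.0 / 73.25 = 16.8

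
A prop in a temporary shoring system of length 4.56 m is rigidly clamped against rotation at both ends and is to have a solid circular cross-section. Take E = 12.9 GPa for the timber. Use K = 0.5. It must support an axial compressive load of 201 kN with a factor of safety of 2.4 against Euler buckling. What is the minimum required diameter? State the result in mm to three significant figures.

d ≈ 142 mm

Required P_cr = n·P = 2.4 × 201 = 482.4 kN
L_e = K·L = 0.5 × 4.56 = 2.280 m
Required I = P_cr·L_e²/(π²E) = 4.824×10^5 × 2.280² / (π² × 1.29×10^10) = 1.970×10^-5 m⁴
I_req = 1.970×10^7 mm⁴
Solid circle: I = πd⁴/64  ⇒  d = (64I/π)^(1/4) = (64×1.970×10^7/π)^(1/4) = 142 mm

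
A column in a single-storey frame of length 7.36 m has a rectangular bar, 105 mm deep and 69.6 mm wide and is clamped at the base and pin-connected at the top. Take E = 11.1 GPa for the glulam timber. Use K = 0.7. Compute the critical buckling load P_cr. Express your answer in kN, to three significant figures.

Buckling occurs about the weak axis: I_min = h·b³/12 with b = 69.6 mm (the shorter side).
I_min = 105×69.6³/12 = 2.950×10^6 mm⁴
I = 2.950×10^6 mm⁴ = 2.950×10^-6 m⁴
Effective length L_e = K·L = 0.7 × 7.36 = 5.152 m
P_cr = π²EI / L_e² = π² × 11.1×10⁹ × 2.950×10^-6 / 5.152² = 1.218×10^4 N

P_cr ≈ 12.2 kN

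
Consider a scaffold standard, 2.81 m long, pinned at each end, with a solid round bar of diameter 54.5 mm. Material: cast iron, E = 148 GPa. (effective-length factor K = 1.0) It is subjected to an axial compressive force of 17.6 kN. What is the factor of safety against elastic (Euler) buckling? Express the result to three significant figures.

I = πd⁴/64 = π×54.5⁴/64 = 4.331×10^5 mm⁴
I = 4.331×10^5 mm⁴ = 4.331×10^-7 m⁴
Effective length L_e = K·L = 1 × 2.81 = 2.810 m
P_cr = π²EI / L_e² = π² × 148×10⁹ × 4.331×10^-7 / 2.810² = 8.011×10^4 N
Factor of safety n = P_cr / P = 80.113 / 17.6 = 4.55

n ≈ 4.55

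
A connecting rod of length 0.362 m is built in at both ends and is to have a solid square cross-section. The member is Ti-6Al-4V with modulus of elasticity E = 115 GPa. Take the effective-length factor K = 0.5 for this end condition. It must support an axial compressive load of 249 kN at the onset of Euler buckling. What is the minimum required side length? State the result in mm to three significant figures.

a ≈ 17.1 mm

L_e = K·L = 0.5 × 0.362 = 0.1810 m
Required I = P_cr·L_e²/(π²E) = 2.490×10^5 × 0.1810² / (π² × 1.15×10^11) = 7.187×10^-9 m⁴
I_req = 7.187×10^3 mm⁴
Solid square: I = a⁴/12  ⇒  a = (12I)^(1/4) = (12×7.187×10^3)^(1/4) = 17.1 mm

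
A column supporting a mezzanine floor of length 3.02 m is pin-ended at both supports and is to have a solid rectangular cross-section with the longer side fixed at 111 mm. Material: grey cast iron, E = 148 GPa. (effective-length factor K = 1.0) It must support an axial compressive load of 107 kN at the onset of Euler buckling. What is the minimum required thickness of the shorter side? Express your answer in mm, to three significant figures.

L_e = K·L = 1 × 3.02 = 3.020 m
Required I = P_cr·L_e²/(π²E) = 1.070×10^5 × 3.020² / (π² × 1.48×10^11) = 6.681×10^-7 m⁴
I_req = 6.681×10^5 mm⁴
Rectangle, weak axis: I_min = h·b³/12 with h = 111 mm fixed  ⇒  b = (12I/h)^(1/3) = 41.6 mm

b ≈ 41.6 mm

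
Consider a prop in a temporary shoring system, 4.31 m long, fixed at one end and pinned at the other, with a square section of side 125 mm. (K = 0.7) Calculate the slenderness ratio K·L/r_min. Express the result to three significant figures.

λ ≈ 83.6

For a square r = a/√12 = 125/√12 = 36.08 mm
L_e = K·L = 0.7 × 4.31 m = 3.017 m = 3017.0 mm
λ = L_e / r_min = 3017.0 / 36.08 = 83.6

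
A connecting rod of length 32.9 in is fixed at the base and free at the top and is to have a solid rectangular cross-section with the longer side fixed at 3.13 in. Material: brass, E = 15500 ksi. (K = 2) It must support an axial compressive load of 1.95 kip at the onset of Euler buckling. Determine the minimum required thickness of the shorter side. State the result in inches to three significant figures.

b ≈ 0.596 in

L_e = K·L = 2 × 32.9 = 65.80 in
Required I = P_cr·L_e²/(π²E) = 1.950×10^3 × 65.80² / (π² × 1.55×10^7) = 5.519×10^-2 in⁴
Rectangle, weak axis: I_min = h·b³/12 with h = 3.13 in fixed  ⇒  b = (12I/h)^(1/3) = 0.596 in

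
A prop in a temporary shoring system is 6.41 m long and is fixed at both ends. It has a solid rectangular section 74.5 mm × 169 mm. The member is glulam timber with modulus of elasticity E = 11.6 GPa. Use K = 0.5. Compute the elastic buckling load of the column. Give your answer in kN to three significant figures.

Buckling occurs about the weak axis: I_min = h·b³/12 with b = 74.5 mm (the shorter side).
I_min = 169×74.5³/12 = 5.823×10^6 mm⁴
I = 5.823×10^6 mm⁴ = 5.823×10^-6 m⁴
Effective length L_e = K·L = 0.5 × 6.41 = 3.205 m
P_cr = π²EI / L_e² = π² × 11.6×10⁹ × 5.823×10^-6 / 3.205² = 6.490×10^4 N

P_cr ≈ 64.9 kN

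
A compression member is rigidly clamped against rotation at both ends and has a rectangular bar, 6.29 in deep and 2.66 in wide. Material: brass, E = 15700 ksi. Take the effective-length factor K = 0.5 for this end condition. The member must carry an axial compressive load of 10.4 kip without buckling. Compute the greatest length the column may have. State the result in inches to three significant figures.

L_max ≈ 767 in

Buckling occurs about the weak axis: I_min = h·b³/12 with b = 2.66 in (the shorter side).
I_min = 6.29×2.66³/12 = 9.865 in⁴
At the buckling limit P_cr = P = 1.040×10^4 lb
From P_cr = π²EI/(K·L)²:  L = (1/K)·√(π²EI/P_cr) = (1/0.5)·√(π²×1.57×10^7×9.865/1.040×10^4)
L = 767 in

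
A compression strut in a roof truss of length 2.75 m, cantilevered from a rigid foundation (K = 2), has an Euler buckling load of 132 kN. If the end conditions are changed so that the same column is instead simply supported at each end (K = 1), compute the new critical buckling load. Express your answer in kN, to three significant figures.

P_cr ∝ 1/K², so P_cr,new = P_cr,old × (K_old/K_new)² = 132 × (2/1)²
= 132 × 4.000 = 528 kN

P_cr ≈ 528 kN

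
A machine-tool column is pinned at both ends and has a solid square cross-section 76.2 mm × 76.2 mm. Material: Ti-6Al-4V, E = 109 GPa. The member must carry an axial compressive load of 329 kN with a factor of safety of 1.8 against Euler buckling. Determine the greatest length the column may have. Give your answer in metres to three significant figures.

I = a⁴/12 = 76.2⁴/12 = 2.810×10^6 mm⁴
I = 2.810×10^-6 m⁴
Required critical load P_cr = n·P = 1.8 × 329 = 592.2 kN = 5.922×10^5 N
From P_cr = π²EI/(K·L)²:  L = (1/K)·√(π²EI/P_cr) = (1/1)·√(π²×1.09×10^11×2.810×10^-6/5.922×10^5)
L = 2.26 m

L_max ≈ 2.26 m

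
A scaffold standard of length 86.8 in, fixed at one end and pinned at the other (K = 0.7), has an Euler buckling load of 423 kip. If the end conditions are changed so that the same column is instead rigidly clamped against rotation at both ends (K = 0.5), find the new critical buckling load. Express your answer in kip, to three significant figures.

P_cr ∝ 1/K², so P_cr,new = P_cr,old × (K_old/K_new)² = 423 × (0.7/0.5)²
= 423 × 1.960 = 829 kip

P_cr ≈ 829 kip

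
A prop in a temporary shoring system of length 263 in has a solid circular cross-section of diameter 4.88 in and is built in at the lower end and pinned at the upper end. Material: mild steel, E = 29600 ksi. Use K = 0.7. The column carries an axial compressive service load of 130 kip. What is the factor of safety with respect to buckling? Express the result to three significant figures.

n ≈ 1.85

I = πd⁴/64 = π×4.88⁴/64 = 27.84 in⁴
Effective length L_e = K·L = 0.7 × 263 = 184.1 in
P_cr = π²EI / L_e² = π² × 29600×10³ × 27.84 / 184.1² = 2.400×10^5 lb
Factor of safety n = P_cr / P = 239.96 / 130 = 1.85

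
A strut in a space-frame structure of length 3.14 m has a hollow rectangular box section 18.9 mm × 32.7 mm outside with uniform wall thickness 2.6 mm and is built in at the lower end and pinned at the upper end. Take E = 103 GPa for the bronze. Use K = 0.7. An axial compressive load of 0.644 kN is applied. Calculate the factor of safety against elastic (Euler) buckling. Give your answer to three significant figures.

Inner dimensions: h_i = 32.7 − 2×2.6 = 27.50 mm, b_i = 18.9 − 2×2.6 = 13.70 mm
Weak-axis I_min = (h_o·b_o³ − h_i·b_i³)/12 with b_o = 18.9, b_i = 13.70 mm (shorter outer/inner sides).
I_min = (32.7×18.9³ − 27.50×13.70³)/12 = 1.250×10^4 mm⁴
I = 1.250×10^4 mm⁴ = 1.250×10^-8 m⁴
Effective length L_e = K·L = 0.7 × 3.14 = 2.198 m
P_cr = π²EI / L_e² = π² × 103×10⁹ × 1.250×10^-8 / 2.198² = 2.631×10^3 N
Factor of safety n = P_cr / P = 2.6312 / 0.644 = 4.09

n ≈ 4.09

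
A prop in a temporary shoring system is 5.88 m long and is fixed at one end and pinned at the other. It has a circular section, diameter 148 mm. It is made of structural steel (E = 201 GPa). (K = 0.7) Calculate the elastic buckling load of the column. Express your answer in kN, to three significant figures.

P_cr ≈ 2760 kN

I = πd⁴/64 = π×148⁴/64 = 2.355×10^7 mm⁴
I = 2.355×10^7 mm⁴ = 2.355×10^-5 m⁴
Effective length L_e = K·L = 0.7 × 5.88 = 4.116 m
P_cr = π²EI / L_e² = π² × 201×10⁹ × 2.355×10^-5 / 4.116² = 2.758×10^6 N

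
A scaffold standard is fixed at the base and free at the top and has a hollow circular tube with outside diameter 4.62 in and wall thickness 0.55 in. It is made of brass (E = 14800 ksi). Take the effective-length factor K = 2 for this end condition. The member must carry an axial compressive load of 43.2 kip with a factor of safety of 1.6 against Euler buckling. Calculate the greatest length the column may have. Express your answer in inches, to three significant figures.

L_max ≈ 88.5 in

Inner diameter d_i = 4.62 − 2×0.55 = 3.520 in
I = π(d_o⁴ − d_i⁴)/64 = π(4.62⁴ − 3.520⁴)/64 = 14.83 in⁴
Required critical load P_cr = n·P = 1.6 × 43.2 = 69.12 kip = 6.912×10^4 lb
From P_cr = π²EI/(K·L)²:  L = (1/K)·√(π²EI/P_cr) = (1/2)·√(π²×1.48×10^7×14.83/6.912×10^4)
L = 88.5 in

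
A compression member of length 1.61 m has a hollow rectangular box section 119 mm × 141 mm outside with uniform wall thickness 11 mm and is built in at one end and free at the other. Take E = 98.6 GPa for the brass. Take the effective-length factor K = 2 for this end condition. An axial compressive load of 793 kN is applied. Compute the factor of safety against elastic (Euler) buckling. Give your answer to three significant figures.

Inner dimensions: h_i = 141 − 2×11 = 119.0 mm, b_i = 119 − 2×11 = 97.00 mm
Weak-axis I_min = (h_o·b_o³ − h_i·b_i³)/12 with b_o = 119, b_i = 97.00 mm (shorter outer/inner sides).
I_min = (141×119³ − 119.0×97.00³)/12 = 1.075×10^7 mm⁴
I = 1.075×10^7 mm⁴ = 1.075×10^-5 m⁴
Effective length L_e = K·L = 2 × 1.61 = 3.220 m
P_cr = π²EI / L_e² = π² × 98.6×10⁹ × 1.075×10^-5 / 3.220² = 1.009×10^6 N
Factor of safety n = P_cr / P = 1009.0 / 793 = 1.27

n ≈ 1.27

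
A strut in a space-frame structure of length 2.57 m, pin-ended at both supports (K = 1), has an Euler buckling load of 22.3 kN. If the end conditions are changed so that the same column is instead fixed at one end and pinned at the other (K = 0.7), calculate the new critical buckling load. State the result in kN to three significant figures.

P_cr ∝ 1/K², so P_cr,new = P_cr,old × (K_old/K_new)² = 22.3 × (1/0.7)²
= 22.3 × 2.041 = 45.5 kN

P_cr ≈ 45.5 kN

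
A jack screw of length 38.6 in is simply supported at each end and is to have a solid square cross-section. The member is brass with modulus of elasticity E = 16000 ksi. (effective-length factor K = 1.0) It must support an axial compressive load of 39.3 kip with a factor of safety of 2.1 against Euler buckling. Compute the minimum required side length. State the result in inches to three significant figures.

a ≈ 1.75 in

Required P_cr = n·P = 2.1 × 39.3 = 82.53 kip
L_e = K·L = 1 × 38.6 = 38.60 in
Required I = P_cr·L_e²/(π²E) = 8.253×10^4 × 38.60² / (π² × 1.60×10^7) = 0.7787 in⁴
Solid square: I = a⁴/12  ⇒  a = (12I)^(1/4) = (12×0.7787)^(1/4) = 1.75 in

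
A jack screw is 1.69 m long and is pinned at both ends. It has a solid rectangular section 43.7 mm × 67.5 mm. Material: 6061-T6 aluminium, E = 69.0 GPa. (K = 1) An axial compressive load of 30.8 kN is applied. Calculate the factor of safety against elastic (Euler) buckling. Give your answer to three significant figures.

Buckling occurs about the weak axis: I_min = h·b³/12 with b = 43.7 mm (the shorter side).
I_min = 67.5×43.7³/12 = 4.694×10^5 mm⁴
I = 4.694×10^5 mm⁴ = 4.694×10^-7 m⁴
Effective length L_e = K·L = 1 × 1.69 = 1.690 m
P_cr = π²EI / L_e² = π² × 69.0×10⁹ × 4.694×10^-7 / 1.690² = 1.119×10^5 N
Factor of safety n = P_cr / P = 111.93 / 30.8 = 3.63

n ≈ 3.63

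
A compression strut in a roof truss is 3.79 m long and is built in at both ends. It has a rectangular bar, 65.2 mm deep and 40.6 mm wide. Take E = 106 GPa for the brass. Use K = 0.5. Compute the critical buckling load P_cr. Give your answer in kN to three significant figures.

Buckling occurs about the weak axis: I_min = h·b³/12 with b = 40.6 mm (the shorter side).
I_min = 65.2×40.6³/12 = 3.636×10^5 mm⁴
I = 3.636×10^5 mm⁴ = 3.636×10^-7 m⁴
Effective length L_e = K·L = 0.5 × 3.79 = 1.895 m
P_cr = π²EI / L_e² = π² × 106×10⁹ × 3.636×10^-7 / 1.895² = 1.059×10^5 N

P_cr ≈ 106 kN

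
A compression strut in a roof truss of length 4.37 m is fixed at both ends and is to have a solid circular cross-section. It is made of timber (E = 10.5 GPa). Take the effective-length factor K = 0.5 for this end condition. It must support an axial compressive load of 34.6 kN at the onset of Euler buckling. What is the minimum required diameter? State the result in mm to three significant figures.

L_e = K·L = 0.5 × 4.37 = 2.185 m
Required I = P_cr·L_e²/(π²E) = 3.460×10^4 × 2.185² / (π² × 1.05×10^10) = 1.594×10^-6 m⁴
I_req = 1.594×10^6 mm⁴
Solid circle: I = πd⁴/64  ⇒  d = (64I/π)^(1/4) = (64×1.594×10^6/π)^(1/4) = 75.5 mm

d ≈ 75.5 mm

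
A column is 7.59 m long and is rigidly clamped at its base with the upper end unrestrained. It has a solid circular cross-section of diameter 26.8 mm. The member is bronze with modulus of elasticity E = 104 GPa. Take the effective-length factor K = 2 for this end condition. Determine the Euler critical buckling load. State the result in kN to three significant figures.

I = πd⁴/64 = π×26.8⁴/64 = 2.532×10^4 mm⁴
I = 2.532×10^4 mm⁴ = 2.532×10^-8 m⁴
Effective length L_e = K·L = 2 × 7.59 = 15.18 m
P_cr = π²EI / L_e² = π² × 104×10⁹ × 2.532×10^-8 / 15.18² = 112.8 N

P_cr ≈ 0.113 kN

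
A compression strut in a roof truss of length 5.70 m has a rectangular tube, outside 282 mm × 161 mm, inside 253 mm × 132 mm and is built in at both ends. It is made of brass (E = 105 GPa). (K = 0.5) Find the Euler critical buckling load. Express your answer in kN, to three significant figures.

Weak-axis I_min = (h_o·b_o³ − h_i·b_i³)/12 with b_o = 161, b_i = 132.0 mm (shorter outer/inner sides).
I_min = (282×161³ − 253.0×132.0³)/12 = 4.958×10^7 mm⁴
I = 4.958×10^7 mm⁴ = 4.958×10^-5 m⁴
Effective length L_e = K·L = 0.5 × 5.70 = 2.850 m
P_cr = π²EI / L_e² = π² × 105×10⁹ × 4.958×10^-5 / 2.850² = 6.326×10^6 N

P_cr ≈ 6330 kN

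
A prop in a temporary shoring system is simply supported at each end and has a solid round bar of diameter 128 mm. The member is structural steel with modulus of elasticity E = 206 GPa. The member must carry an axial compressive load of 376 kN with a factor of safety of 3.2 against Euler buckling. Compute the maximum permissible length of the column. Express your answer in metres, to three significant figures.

L_max ≈ 4.72 m

I = πd⁴/64 = π×128⁴/64 = 1.318×10^7 mm⁴
I = 1.318×10^-5 m⁴
Required critical load P_cr = n·P = 3.2 × 376 = 1203 kN = 1.203×10^6 N
From P_cr = π²EI/(K·L)²:  L = (1/K)·√(π²EI/P_cr) = (1/1)·√(π²×2.06×10^11×1.318×10^-5/1.203×10^6)
L = 4.72 m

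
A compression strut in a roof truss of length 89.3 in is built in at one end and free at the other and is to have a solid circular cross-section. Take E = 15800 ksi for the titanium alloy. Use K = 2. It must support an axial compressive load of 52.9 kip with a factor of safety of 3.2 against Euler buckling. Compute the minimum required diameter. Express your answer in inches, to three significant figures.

d ≈ 5.15 in

Required P_cr = n·P = 3.2 × 52.9 = 169.3 kip
L_e = K·L = 2 × 89.3 = 178.6 in
Required I = P_cr·L_e²/(π²E) = 1.693×10^5 × 178.6² / (π² × 1.58×10^7) = 34.63 in⁴
Solid circle: I = πd⁴/64  ⇒  d = (64I/π)^(1/4) = (64×34.63/π)^(1/4) = 5.15 in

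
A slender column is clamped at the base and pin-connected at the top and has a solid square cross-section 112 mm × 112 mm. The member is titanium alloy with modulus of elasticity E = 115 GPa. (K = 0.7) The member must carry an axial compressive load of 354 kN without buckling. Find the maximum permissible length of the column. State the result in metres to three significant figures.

L_max ≈ 9.26 m

I = a⁴/12 = 112⁴/12 = 1.311×10^7 mm⁴
I = 1.311×10^-5 m⁴
At the buckling limit P_cr = P = 3.540×10^5 N
From P_cr = π²EI/(K·L)²:  L = (1/K)·√(π²EI/P_cr) = (1/0.7)·√(π²×1.15×10^11×1.311×10^-5/3.540×10^5)
L = 9.26 m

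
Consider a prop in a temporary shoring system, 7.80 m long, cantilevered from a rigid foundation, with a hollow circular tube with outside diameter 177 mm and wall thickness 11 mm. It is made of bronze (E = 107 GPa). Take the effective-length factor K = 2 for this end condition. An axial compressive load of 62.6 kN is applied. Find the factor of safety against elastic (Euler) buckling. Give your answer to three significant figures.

Inner diameter d_i = 177 − 2×11 = 155.0 mm
I = π(d_o⁴ − d_i⁴)/64 = π(177⁴ − 155.0⁴)/64 = 1.985×10^7 mm⁴
I = 1.985×10^7 mm⁴ = 1.985×10^-5 m⁴
Effective length L_e = K·L = 2 × 7.80 = 15.60 m
P_cr = π²EI / L_e² = π² × 107×10⁹ × 1.985×10^-5 / 15.60² = 8.612×10^4 N
Factor of safety n = P_cr / P = 86.122 / 62.6 = 1.38

n ≈ 1.38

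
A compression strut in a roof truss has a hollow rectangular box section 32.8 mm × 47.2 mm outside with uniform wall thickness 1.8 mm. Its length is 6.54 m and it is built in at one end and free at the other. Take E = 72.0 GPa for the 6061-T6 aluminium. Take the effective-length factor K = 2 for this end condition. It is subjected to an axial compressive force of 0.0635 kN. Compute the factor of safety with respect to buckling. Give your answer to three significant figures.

Inner dimensions: h_i = 47.2 − 2×1.8 = 43.60 mm, b_i = 32.8 − 2×1.8 = 29.20 mm
Weak-axis I_min = (h_o·b_o³ − h_i·b_i³)/12 with b_o = 32.8, b_i = 29.20 mm (shorter outer/inner sides).
I_min = (47.2×32.8³ − 43.60×29.20³)/12 = 4.834×10^4 mm⁴
I = 4.834×10^4 mm⁴ = 4.834×10^-8 m⁴
Effective length L_e = K·L = 2 × 6.54 = 13.08 m
P_cr = π²EI / L_e² = π² × 72.0×10⁹ × 4.834×10^-8 / 13.08² = 200.8 N
Factor of safety n = P_cr / P = 0.20077 / 0.0635 = 3.16

n ≈ 3.16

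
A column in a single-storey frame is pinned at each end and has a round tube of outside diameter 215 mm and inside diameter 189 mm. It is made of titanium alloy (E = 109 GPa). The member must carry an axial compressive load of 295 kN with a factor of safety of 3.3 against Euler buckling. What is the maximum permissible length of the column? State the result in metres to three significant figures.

d_o = 215 mm, d_i = 189 mm
I = π(d_o⁴ − d_i⁴)/64 = π(215⁴ − 189.0⁴)/64 = 4.225×10^7 mm⁴
I = 4.225×10^-5 m⁴
Required critical load P_cr = n·P = 3.3 × 295 = 973.5 kN = 9.735×10^5 N
From P_cr = π²EI/(K·L)²:  L = (1/K)·√(π²EI/P_cr) = (1/1)·√(π²×1.09×10^11×4.225×10^-5/9.735×10^5)
L = 6.83 m

L_max ≈ 6.83 m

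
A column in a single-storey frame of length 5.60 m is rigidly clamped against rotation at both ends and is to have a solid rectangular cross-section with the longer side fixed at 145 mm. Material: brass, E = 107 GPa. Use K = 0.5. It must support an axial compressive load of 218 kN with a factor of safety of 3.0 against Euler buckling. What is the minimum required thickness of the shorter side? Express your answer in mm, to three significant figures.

b ≈ 73.8 mm

Required P_cr = n·P = 3.0 × 218 = 654.0 kN
L_e = K·L = 0.5 × 5.60 = 2.800 m
Required I = P_cr·L_e²/(π²E) = 6.540×10^5 × 2.800² / (π² × 1.07×10^11) = 4.855×10^-6 m⁴
I_req = 4.855×10^6 mm⁴
Rectangle, weak axis: I_min = h·b³/12 with h = 145 mm fixed  ⇒  b = (12I/h)^(1/3) = 73.8 mm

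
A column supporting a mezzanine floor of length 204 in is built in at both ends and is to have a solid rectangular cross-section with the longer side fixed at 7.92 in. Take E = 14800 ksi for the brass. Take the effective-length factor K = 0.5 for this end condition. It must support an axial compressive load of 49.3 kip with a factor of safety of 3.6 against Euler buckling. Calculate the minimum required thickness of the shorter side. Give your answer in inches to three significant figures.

b ≈ 2.68 in

Required P_cr = n·P = 3.6 × 49.3 = 177.5 kip
L_e = K·L = 0.5 × 204 = 102.0 in
Required I = P_cr·L_e²/(π²E) = 1.775×10^5 × 102.0² / (π² × 1.48×10^7) = 12.64 in⁴
Rectangle, weak axis: I_min = h·b³/12 with h = 7.92 in fixed  ⇒  b = (12I/h)^(1/3) = 2.68 in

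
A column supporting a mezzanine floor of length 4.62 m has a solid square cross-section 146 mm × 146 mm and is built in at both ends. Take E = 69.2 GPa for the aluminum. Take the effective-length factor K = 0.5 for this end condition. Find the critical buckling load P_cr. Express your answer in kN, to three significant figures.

I = a⁴/12 = 146⁴/12 = 3.786×10^7 mm⁴
I = 3.786×10^7 mm⁴ = 3.786×10^-5 m⁴
Effective length L_e = K·L = 0.5 × 4.62 = 2.310 m
P_cr = π²EI / L_e² = π² × 69.2×10⁹ × 3.786×10^-5 / 2.310² = 4.846×10^6 N

P_cr ≈ 4850 kN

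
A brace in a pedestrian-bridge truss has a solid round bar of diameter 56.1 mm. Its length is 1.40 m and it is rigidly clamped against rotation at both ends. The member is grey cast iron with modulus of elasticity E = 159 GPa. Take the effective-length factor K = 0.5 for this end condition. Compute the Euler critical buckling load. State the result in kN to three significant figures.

I = πd⁴/64 = π×56.1⁴/64 = 4.862×10^5 mm⁴
I = 4.862×10^5 mm⁴ = 4.862×10^-7 m⁴
Effective length L_e = K·L = 0.5 × 1.40 = 0.7000 m
P_cr = π²EI / L_e² = π² × 159×10⁹ × 4.862×10^-7 / 0.7000² = 1.557×10^6 N

P_cr ≈ 1560 kN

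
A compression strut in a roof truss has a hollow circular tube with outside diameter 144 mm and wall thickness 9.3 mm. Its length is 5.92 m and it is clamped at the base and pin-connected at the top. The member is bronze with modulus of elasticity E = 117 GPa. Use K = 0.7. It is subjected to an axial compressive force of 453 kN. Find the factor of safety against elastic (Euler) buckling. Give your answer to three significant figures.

n ≈ 1.33

Inner diameter d_i = 144 − 2×9.3 = 125.4 mm
I = π(d_o⁴ − d_i⁴)/64 = π(144⁴ − 125.4⁴)/64 = 8.968×10^6 mm⁴
I = 8.968×10^6 mm⁴ = 8.968×10^-6 m⁴
Effective length L_e = K·L = 0.7 × 5.92 = 4.144 m
P_cr = π²EI / L_e² = π² × 117×10⁹ × 8.968×10^-6 / 4.144² = 6.031×10^5 N
Factor of safety n = P_cr / P = 603.06 / 453 = 1.33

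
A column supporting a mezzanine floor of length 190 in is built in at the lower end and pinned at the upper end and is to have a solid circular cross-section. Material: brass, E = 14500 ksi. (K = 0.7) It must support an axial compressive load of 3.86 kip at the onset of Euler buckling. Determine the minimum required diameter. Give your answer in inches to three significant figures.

L_e = K·L = 0.7 × 190 = 133.0 in
Required I = P_cr·L_e²/(π²E) = 3.860×10^3 × 133.0² / (π² × 1.45×10^7) = 0.4771 in⁴
Solid circle: I = πd⁴/64  ⇒  d = (64I/π)^(1/4) = (64×0.4771/π)^(1/4) = 1.77 in

d ≈ 1.77 in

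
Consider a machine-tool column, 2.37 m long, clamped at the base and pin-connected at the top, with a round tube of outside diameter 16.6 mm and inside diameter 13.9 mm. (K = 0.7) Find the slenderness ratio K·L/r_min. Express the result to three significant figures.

d_o = 16.6 mm, d_i = 13.9 mm
I = π(d_o⁴ − d_i⁴)/64 = π(16.6⁴ − 13.90⁴)/64 = 1.895×10^3 mm⁴
A = 64.68 mm²;  r_min = √(I/A) = √(1.895×10^3/64.68) = 5.413 mm
L_e = K·L = 0.7 × 2.37 m = 1.659 m = 1659.0 mm
λ = L_e / r_min = 1659.0 / 5.413 = 306

λ ≈ 306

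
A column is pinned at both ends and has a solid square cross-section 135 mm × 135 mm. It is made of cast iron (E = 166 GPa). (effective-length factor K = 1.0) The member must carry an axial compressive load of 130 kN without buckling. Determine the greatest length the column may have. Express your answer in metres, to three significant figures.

L_max ≈ 18.7 m

I = a⁴/12 = 135⁴/12 = 2.768×10^7 mm⁴
I = 2.768×10^-5 m⁴
At the buckling limit P_cr = P = 1.300×10^5 N
From P_cr = π²EI/(K·L)²:  L = (1/K)·√(π²EI/P_cr) = (1/1)·√(π²×1.66×10^11×2.768×10^-5/1.300×10^5)
L = 18.7 m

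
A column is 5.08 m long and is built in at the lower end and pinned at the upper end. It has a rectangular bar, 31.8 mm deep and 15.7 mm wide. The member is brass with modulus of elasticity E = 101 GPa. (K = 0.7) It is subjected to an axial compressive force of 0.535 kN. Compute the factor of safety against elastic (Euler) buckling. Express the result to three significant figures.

Buckling occurs about the weak axis: I_min = h·b³/12 with b = 15.7 mm (the shorter side).
I_min = 31.8×15.7³/12 = 1.026×10^4 mm⁴
I = 1.026×10^4 mm⁴ = 1.026×10^-8 m⁴
Effective length L_e = K·L = 0.7 × 5.08 = 3.556 m
P_cr = π²EI / L_e² = π² × 101×10⁹ × 1.026×10^-8 / 3.556² = 808.4 N
Factor of safety n = P_cr / P = 0.80843 / 0.535 = 1.51

n ≈ 1.51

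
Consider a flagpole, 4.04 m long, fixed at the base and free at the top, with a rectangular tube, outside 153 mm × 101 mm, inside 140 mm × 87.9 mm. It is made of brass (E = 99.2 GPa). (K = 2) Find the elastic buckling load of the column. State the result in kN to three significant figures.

P_cr ≈ 78.2 kN

Weak-axis I_min = (h_o·b_o³ − h_i·b_i³)/12 with b_o = 101, b_i = 87.90 mm (shorter outer/inner sides).
I_min = (153×101³ − 140.0×87.90³)/12 = 5.213×10^6 mm⁴
I = 5.213×10^6 mm⁴ = 5.213×10^-6 m⁴
Effective length L_e = K·L = 2 × 4.04 = 8.080 m
P_cr = π²EI / L_e² = π² × 99.2×10⁹ × 5.213×10^-6 / 8.080² = 7.818×10^4 N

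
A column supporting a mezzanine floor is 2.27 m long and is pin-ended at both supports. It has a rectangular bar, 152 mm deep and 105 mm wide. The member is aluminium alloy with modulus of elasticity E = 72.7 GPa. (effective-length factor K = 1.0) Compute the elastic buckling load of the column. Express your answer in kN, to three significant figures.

Buckling occurs about the weak axis: I_min = h·b³/12 with b = 105 mm (the shorter side).
I_min = 152×105³/12 = 1.466×10^7 mm⁴
I = 1.466×10^7 mm⁴ = 1.466×10^-5 m⁴
Effective length L_e = K·L = 1 × 2.27 = 2.270 m
P_cr = π²EI / L_e² = π² × 72.7×10⁹ × 1.466×10^-5 / 2.270² = 2.042×10^6 N

P_cr ≈ 2040 kN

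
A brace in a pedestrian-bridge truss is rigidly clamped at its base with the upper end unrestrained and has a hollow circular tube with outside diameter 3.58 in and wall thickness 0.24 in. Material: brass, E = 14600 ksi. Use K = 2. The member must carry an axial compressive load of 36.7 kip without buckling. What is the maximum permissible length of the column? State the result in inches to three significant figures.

L_max ≈ 58.9 in

Inner diameter d_i = 3.58 − 2×0.24 = 3.100 in
I = π(d_o⁴ − d_i⁴)/64 = π(3.58⁴ − 3.100⁴)/64 = 3.530 in⁴
At the buckling limit P_cr = P = 3.670×10^4 lb
From P_cr = π²EI/(K·L)²:  L = (1/K)·√(π²EI/P_cr) = (1/2)·√(π²×1.46×10^7×3.530/3.670×10^4)
L = 58.9 in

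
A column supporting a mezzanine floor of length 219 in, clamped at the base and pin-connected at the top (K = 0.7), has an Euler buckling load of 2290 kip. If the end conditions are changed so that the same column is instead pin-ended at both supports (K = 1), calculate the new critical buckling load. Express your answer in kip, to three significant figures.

P_cr ∝ 1/K², so P_cr,new = P_cr,old × (K_old/K_new)² = 2290 × (0.7/1)²
= 2290 × 0.4900 = 1120 kip

P_cr ≈ 1120 kip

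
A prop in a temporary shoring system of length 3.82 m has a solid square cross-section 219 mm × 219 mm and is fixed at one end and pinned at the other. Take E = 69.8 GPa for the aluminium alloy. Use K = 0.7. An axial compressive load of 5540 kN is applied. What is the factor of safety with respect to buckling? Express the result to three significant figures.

I = a⁴/12 = 219⁴/12 = 1.917×10^8 mm⁴
I = 1.917×10^8 mm⁴ = 1.917×10^-4 m⁴
Effective length L_e = K·L = 0.7 × 3.82 = 2.674 m
P_cr = π²EI / L_e² = π² × 69.8×10⁹ × 1.917×10^-4 / 2.674² = 1.847×10^7 N
Factor of safety n = P_cr / P = 18468 / 5540 = 3.33

n ≈ 3.33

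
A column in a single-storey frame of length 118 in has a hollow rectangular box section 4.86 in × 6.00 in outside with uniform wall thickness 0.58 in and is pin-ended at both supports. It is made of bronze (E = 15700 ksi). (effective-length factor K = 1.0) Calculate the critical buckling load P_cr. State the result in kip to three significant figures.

P_cr ≈ 411 kip

Inner dimensions: h_i = 6.00 − 2×0.58 = 4.840 in, b_i = 4.86 − 2×0.58 = 3.700 in
Weak-axis I_min = (h_o·b_o³ − h_i·b_i³)/12 with b_o = 4.86, b_i = 3.700 in (shorter outer/inner sides).
I_min = (6.00×4.86³ − 4.840×3.700³)/12 = 36.97 in⁴
Effective length L_e = K·L = 1 × 118 = 118.0 in
P_cr = π²EI / L_e² = π² × 15700×10³ × 36.97 / 118.0² = 4.114×10^5 lb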